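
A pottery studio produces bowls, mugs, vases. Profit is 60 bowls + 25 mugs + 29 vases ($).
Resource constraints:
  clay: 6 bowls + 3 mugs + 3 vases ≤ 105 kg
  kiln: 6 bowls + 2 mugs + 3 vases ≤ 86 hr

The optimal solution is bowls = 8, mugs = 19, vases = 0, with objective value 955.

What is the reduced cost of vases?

-1

Both clay and kiln are binding at x*.
The binding rows give the dual system: 6·y_clay + 6·y_kiln = 60 and 3·y_clay + 2·y_kiln = 25.
Solving: y_clay = 5, y_kiln = 5.
Reduced cost of vases: c₃ − yᵀa₃ = 29 − (5·3 + 5·3) = 29 − 30 = -1.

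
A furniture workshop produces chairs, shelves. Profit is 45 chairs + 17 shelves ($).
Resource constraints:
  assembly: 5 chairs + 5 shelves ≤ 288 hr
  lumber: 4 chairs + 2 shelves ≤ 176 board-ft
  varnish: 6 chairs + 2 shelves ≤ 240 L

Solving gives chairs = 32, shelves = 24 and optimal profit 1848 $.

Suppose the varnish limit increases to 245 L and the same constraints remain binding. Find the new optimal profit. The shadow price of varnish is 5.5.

1875.5

Δb = 5, so new z* = 1848 + (5.5)·(5) = 1848 + 27.5 = 1875.5.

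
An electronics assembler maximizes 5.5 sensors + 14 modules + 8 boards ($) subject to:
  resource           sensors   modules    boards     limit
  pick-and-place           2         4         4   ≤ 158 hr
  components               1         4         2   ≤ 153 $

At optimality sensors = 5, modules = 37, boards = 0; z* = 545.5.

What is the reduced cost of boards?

Both pick-and-place and components are binding at x*.
Dual feasibility on the basic columns requires 2·y_pick-and-place + 1·y_components = 5.5, 4·y_pick-and-place + 4·y_components = 14.
This yields shadow prices y_pick-and-place = 2, y_components = 1.5.
Reduced cost of boards: c₃ − yᵀa₃ = 8 − (2·4 + 1.5·2) = 8 − 11 = -3.

-3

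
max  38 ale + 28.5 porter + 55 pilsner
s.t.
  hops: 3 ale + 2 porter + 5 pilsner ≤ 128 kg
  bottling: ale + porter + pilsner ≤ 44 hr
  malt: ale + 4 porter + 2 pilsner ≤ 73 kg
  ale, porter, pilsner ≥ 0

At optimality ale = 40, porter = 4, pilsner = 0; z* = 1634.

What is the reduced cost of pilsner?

-2

Binding: hops and bottling. Non-binding: malt (17 unused).
By complementary slackness, y = 0 for the non-binding constraint.
From A_Bᵀ y = c: 3·y_hops + 1·y_bottling = 38; 2·y_hops + 1·y_bottling = 28.5.
→ y_hops = 9.5 and y_bottling = 9.5.
Reduced cost of pilsner: c₃ − yᵀa₃ = 55 − (9.5·5 + 9.5·1) = 55 − 57 = -2.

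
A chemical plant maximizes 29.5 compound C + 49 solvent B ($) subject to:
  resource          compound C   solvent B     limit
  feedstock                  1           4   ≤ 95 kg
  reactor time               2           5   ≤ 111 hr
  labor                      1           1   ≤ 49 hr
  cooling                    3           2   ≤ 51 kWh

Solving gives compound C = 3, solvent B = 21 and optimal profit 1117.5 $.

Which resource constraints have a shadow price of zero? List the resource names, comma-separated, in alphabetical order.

feedstock: 87/95 (slack 8)
reactor time: 111/111 (binding)
labor: 24/49 (slack 25)
cooling: 51/51 (binding)
By complementary slackness, a constraint with positive slack has shadow price 0 → feedstock, labor.

feedstock, labor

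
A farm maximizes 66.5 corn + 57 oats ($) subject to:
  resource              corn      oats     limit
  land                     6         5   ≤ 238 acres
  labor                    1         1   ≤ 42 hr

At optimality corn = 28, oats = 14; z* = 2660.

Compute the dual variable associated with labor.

9.5

Check each constraint at x*: land 238/238 (tight); labor 42/42 (tight).
The binding rows give the dual system: 6·y_land + 1·y_labor = 66.5 and 5·y_land + 1·y_labor = 57.
This yields shadow prices y_land = 9.5, y_labor = 9.5.
Shadow price of labor = 9.5.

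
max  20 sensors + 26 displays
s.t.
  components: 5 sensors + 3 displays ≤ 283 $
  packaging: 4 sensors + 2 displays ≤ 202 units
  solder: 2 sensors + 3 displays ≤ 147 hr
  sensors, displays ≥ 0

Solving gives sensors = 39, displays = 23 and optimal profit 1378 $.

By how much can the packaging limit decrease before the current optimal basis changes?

Binding constraints: packaging, solder. The basis is B = [[4,2],[2,3]] with det 8.
Per unit decrease in packaging, x* moves by d = (-0.375, 0.25).
The basis stays optimal until sensors reaches 0; allowable decrease = 104 units.

104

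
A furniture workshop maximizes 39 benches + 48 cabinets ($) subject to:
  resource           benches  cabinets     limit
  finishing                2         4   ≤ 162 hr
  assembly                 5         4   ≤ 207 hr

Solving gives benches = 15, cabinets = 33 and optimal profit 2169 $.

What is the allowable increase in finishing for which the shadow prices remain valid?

Binding constraints: finishing, assembly. The basis is B = [[2,4],[5,4]] with det -12.
Per unit increase in finishing, x* moves by d = (-0.3333, 0.4167).
The basis stays optimal until benches reaches 0; allowable increase = 45 hr.

45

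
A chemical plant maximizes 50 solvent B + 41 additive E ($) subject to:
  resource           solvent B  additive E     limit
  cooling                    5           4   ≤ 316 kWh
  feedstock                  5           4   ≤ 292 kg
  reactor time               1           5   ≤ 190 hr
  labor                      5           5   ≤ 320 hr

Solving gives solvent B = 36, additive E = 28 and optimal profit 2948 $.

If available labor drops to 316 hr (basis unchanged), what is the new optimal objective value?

2944

Check each constraint at x*: cooling 292/316 (slack 24); feedstock 292/292 (tight); reactor time 176/190 (slack 14); labor 320/320 (tight).
Since cooling, reactor time are not tight, their duals are 0.
The binding rows give the dual system: 5·y_feedstock + 5·y_labor = 50 and 4·y_feedstock + 5·y_labor = 41.
→ y_feedstock = 9 and y_labor = 1.
Δz = y_labor·Δb = 1 × (-4) = -4, so new z* = 2948 − 4 = 2944.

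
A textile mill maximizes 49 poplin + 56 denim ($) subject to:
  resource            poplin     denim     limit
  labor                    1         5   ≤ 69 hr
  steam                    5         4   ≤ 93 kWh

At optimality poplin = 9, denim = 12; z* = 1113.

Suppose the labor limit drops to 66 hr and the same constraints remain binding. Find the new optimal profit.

Check each constraint at x*: labor 69/69 (tight); steam 93/93 (tight).
From A_Bᵀ y = c: 1·y_labor + 5·y_steam = 49; 5·y_labor + 4·y_steam = 56.
This yields shadow prices y_labor = 4, y_steam = 9.
Δz = y_labor·Δb = 4 × (-3) = -12, so new z* = 1113 − 12 = 1101.

1101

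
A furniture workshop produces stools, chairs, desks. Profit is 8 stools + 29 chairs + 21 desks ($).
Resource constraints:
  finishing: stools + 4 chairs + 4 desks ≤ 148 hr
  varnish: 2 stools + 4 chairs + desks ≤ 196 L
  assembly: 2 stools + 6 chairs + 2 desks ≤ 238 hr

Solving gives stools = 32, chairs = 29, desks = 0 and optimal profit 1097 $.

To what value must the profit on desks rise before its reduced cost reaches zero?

23

At the optimum: finishing uses 148 of 148 (binding); varnish uses 180 of 196 (slack = 16); assembly uses 238 of 238 (binding).
Since varnish is not tight, its dual is 0.
From A_Bᵀ y = c: 1·y_finishing + 2·y_assembly = 8; 4·y_finishing + 6·y_assembly = 29.
Solving: y_finishing = 5, y_assembly = 1.5.
desks enters the basis when its profit ≥ yᵀa₃ = 5·4 + 1.5·2 = 23.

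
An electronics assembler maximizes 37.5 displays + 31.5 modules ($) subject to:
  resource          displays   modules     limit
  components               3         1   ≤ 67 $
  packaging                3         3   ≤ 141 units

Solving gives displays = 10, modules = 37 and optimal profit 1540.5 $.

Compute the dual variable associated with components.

At the optimum: components uses 67 of 67 (binding); packaging uses 141 of 141 (binding).
The binding rows give the dual system: 3·y_components + 3·y_packaging = 37.5 and 1·y_components + 3·y_packaging = 31.5.
→ y_components = 3 and y_packaging = 9.5.
Shadow price of components = 3.

3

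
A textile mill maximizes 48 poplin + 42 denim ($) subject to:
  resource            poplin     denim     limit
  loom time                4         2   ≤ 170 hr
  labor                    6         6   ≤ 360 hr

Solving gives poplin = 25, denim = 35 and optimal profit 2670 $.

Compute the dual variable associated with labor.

6

Check each constraint at x*: loom time 170/170 (tight); labor 360/360 (tight).
Dual feasibility on the basic columns requires 4·y_loom time + 6·y_labor = 48, 2·y_loom time + 6·y_labor = 42.
This yields shadow prices y_loom time = 3, y_labor = 6.
Shadow price of labor = 6.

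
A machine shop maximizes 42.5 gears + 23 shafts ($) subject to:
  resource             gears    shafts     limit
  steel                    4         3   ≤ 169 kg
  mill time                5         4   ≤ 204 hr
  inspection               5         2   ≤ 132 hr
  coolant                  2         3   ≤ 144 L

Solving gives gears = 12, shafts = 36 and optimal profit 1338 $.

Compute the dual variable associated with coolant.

0

At the optimum: steel uses 156 of 169 (slack = 13); mill time uses 204 of 204 (binding); inspection uses 132 of 132 (binding); coolant uses 132 of 144 (slack = 12).
Since steel, coolant are not tight, their duals are 0.
From A_Bᵀ y = c: 5·y_mill time + 5·y_inspection = 42.5; 4·y_mill time + 2·y_inspection = 23.
→ y_mill time = 3 and y_inspection = 5.5.
Shadow price of coolant = 0.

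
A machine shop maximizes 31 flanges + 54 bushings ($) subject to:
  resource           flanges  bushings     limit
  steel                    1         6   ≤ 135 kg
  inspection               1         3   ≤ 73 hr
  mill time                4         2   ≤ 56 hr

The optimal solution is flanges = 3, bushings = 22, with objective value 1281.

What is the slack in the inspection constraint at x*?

inspection used = 1·3 + 3·22 = 69; slack = 73 − 69 = 4.

4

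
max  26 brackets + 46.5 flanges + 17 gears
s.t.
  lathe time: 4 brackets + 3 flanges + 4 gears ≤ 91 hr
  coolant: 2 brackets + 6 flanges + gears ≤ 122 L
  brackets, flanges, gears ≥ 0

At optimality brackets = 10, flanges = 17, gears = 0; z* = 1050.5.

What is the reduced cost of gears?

At the optimum: lathe time uses 91 of 91 (binding); coolant uses 122 of 122 (binding).
From A_Bᵀ y = c: 4·y_lathe time + 2·y_coolant = 26; 3·y_lathe time + 6·y_coolant = 46.5.
→ y_lathe time = 3.5 and y_coolant = 6.
Reduced cost of gears: c₃ − yᵀa₃ = 17 − (3.5·4 + 6·1) = 17 − 20 = -3.

-3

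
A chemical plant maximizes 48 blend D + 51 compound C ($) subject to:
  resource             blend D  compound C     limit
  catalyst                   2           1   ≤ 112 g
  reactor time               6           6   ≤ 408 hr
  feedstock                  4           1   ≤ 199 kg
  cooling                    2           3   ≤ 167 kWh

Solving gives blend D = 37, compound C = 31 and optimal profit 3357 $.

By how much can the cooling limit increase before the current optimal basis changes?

Binding constraints: reactor time, cooling. The basis is B = [[6,6],[2,3]] with det 6.
Per unit increase in cooling, x* moves by d = (-1, 1).
The basis stays optimal until blend D reaches 0; allowable increase = 37 kWh.

37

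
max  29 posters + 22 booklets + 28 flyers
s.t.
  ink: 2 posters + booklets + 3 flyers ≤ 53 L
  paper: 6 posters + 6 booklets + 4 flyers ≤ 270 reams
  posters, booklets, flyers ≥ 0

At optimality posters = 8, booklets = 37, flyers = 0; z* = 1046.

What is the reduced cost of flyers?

-3

Both ink and paper are binding at x*.
The binding rows give the dual system: 2·y_ink + 6·y_paper = 29 and 1·y_ink + 6·y_paper = 22.
Solving: y_ink = 7, y_paper = 2.5.
Reduced cost of flyers: c₃ − yᵀa₃ = 28 − (7·3 + 2.5·4) = 28 − 31 = -3.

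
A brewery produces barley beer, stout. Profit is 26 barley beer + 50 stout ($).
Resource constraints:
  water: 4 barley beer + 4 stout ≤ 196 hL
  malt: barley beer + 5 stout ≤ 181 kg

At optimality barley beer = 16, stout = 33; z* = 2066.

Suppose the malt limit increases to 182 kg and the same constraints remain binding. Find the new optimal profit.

2072

Check each constraint at x*: water 196/196 (tight); malt 181/181 (tight).
The binding rows give the dual system: 4·y_water + 1·y_malt = 26 and 4·y_water + 5·y_malt = 50.
Solving: y_water = 5, y_malt = 6.
Δz = y_malt·Δb = 6 × (1) = 6, so new z* = 2066 + 6 = 2072.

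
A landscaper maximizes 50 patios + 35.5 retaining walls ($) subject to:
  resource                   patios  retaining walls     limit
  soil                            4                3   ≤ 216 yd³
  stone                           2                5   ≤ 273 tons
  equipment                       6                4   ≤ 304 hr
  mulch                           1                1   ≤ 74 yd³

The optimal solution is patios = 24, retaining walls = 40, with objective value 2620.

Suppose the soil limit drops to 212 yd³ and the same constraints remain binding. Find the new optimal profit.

2594

At the optimum: soil uses 216 of 216 (binding); stone uses 248 of 273 (slack = 25); equipment uses 304 of 304 (binding); mulch uses 64 of 74 (slack = 10).
Since stone, mulch are not tight, their duals are 0.
From A_Bᵀ y = c: 4·y_soil + 6·y_equipment = 50; 3·y_soil + 4·y_equipment = 35.5.
→ y_soil = 6.5 and y_equipment = 4.
Δz = y_soil·Δb = 6.5 × (-4) = -26, so new z* = 2620 − 26 = 2594.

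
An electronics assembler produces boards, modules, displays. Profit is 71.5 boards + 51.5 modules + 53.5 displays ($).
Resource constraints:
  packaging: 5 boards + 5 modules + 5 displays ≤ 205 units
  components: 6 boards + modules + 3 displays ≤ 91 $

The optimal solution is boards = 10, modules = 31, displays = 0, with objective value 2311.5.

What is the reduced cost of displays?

-6

At the optimum: packaging uses 205 of 205 (binding); components uses 91 of 91 (binding).
Dual feasibility on the basic columns requires 5·y_packaging + 6·y_components = 71.5, 5·y_packaging + 1·y_components = 51.5.
This yields shadow prices y_packaging = 9.5, y_components = 4.
Reduced cost of displays: c₃ − yᵀa₃ = 53.5 − (9.5·5 + 4·3) = 53.5 − 59.5 = -6.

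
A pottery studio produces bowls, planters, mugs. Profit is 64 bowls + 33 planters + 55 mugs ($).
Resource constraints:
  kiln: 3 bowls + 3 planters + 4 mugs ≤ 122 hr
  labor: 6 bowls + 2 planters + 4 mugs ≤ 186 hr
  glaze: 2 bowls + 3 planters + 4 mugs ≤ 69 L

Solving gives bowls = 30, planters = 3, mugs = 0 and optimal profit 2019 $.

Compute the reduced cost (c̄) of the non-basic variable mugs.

Binding: labor and glaze. Non-binding: kiln (23 unused).
Since kiln is not tight, its dual is 0.
The binding rows give the dual system: 6·y_labor + 2·y_glaze = 64 and 2·y_labor + 3·y_glaze = 33.
This yields shadow prices y_labor = 9, y_glaze = 5.
Reduced cost of mugs: c₃ − yᵀa₃ = 55 − (9·4 + 5·4) = 55 − 56 = -1.

-1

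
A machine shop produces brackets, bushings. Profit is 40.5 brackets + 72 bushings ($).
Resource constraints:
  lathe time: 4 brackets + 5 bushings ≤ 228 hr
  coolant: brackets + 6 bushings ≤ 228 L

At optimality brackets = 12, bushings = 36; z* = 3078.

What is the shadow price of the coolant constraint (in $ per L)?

4.5

At the optimum: lathe time uses 228 of 228 (binding); coolant uses 228 of 228 (binding).
Dual feasibility on the basic columns requires 4·y_lathe time + 1·y_coolant = 40.5, 5·y_lathe time + 6·y_coolant = 72.
Solving: y_lathe time = 9, y_coolant = 4.5.
Shadow price of coolant = 4.5.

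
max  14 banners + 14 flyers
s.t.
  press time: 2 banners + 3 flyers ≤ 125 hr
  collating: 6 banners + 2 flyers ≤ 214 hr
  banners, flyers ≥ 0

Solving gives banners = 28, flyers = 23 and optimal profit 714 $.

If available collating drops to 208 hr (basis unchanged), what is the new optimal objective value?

708

Both press time and collating are binding at x*.
The binding rows give the dual system: 2·y_press time + 6·y_collating = 14 and 3·y_press time + 2·y_collating = 14.
Solving: y_press time = 4, y_collating = 1.
Δz = y_collating·Δb = 1 × (-6) = -6, so new z* = 714 − 6 = 708.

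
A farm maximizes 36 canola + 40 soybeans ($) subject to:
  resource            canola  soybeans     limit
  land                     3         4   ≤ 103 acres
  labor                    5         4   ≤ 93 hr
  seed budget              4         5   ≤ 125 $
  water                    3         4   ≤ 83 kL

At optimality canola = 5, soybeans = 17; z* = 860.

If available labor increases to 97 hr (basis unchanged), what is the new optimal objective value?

872

At the optimum: land uses 83 of 103 (slack = 20); labor uses 93 of 93 (binding); seed budget uses 105 of 125 (slack = 20); water uses 83 of 83 (binding).
By complementary slackness, y = 0 for the non-binding constraints.
From A_Bᵀ y = c: 5·y_labor + 3·y_water = 36; 4·y_labor + 4·y_water = 40.
→ y_labor = 3 and y_water = 7.
Δz = y_labor·Δb = 3 × (4) = 12, so new z* = 860 + 12 = 872.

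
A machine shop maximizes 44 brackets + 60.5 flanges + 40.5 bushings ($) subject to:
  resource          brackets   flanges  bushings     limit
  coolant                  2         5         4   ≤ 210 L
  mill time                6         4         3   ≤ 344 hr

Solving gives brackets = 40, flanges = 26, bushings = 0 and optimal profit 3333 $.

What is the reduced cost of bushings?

-7

Check each constraint at x*: coolant 210/210 (tight); mill time 344/344 (tight).
From A_Bᵀ y = c: 2·y_coolant + 6·y_mill time = 44; 5·y_coolant + 4·y_mill time = 60.5.
→ y_coolant = 8.5 and y_mill time = 4.5.
Reduced cost of bushings: c₃ − yᵀa₃ = 40.5 − (8.5·4 + 4.5·3) = 40.5 − 47.5 = -7.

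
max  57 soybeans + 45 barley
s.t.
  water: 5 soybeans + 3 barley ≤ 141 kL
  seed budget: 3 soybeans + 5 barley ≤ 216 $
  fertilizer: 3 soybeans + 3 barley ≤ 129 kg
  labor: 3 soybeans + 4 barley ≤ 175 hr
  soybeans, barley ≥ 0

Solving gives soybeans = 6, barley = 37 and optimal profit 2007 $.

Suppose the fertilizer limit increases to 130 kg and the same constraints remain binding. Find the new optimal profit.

2016

At the optimum: water uses 141 of 141 (binding); seed budget uses 203 of 216 (slack = 13); fertilizer uses 129 of 129 (binding); labor uses 166 of 175 (slack = 9).
By complementary slackness, y = 0 for the non-binding constraints.
The binding rows give the dual system: 5·y_water + 3·y_fertilizer = 57 and 3·y_water + 3·y_fertilizer = 45.
Solving: y_water = 6, y_fertilizer = 9.
Δz = y_fertilizer·Δb = 9 × (1) = 9, so new z* = 2007 + 9 = 2016.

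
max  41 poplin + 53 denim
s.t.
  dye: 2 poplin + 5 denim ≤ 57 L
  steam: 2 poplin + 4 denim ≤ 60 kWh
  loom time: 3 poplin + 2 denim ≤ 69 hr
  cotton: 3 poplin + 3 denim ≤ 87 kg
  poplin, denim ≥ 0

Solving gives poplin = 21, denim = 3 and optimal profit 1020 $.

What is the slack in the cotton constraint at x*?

15

cotton used = 3·21 + 3·3 = 72; slack = 87 − 72 = 15.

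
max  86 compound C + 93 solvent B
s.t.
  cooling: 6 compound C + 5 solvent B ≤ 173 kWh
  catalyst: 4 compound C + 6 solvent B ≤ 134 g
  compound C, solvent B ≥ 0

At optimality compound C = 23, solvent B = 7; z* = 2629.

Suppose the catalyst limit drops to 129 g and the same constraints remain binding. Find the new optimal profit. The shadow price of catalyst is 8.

Δb = -5, so new z* = 2629 + (8)·(-5) = 2629 − 40 = 2589.

2589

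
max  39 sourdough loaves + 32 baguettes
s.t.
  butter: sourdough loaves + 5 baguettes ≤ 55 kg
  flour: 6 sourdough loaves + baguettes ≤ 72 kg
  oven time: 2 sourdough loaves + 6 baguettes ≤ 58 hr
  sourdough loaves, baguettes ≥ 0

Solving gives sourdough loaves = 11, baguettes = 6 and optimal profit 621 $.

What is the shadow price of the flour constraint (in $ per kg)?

Check each constraint at x*: butter 41/55 (slack 14); flour 72/72 (tight); oven time 58/58 (tight).
Slack constraints have shadow price 0 (complementary slackness).
The binding rows give the dual system: 6·y_flour + 2·y_oven time = 39 and 1·y_flour + 6·y_oven time = 32.
This yields shadow prices y_flour = 5, y_oven time = 4.5.
Shadow price of flour = 5.

5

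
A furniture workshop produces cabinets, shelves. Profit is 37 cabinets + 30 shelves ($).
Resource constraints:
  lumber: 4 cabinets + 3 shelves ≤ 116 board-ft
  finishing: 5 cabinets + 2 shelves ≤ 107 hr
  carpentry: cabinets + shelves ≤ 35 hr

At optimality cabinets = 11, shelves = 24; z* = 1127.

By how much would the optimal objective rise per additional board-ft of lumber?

7

Binding: lumber and carpentry. Non-binding: finishing (4 unused).
By complementary slackness, y = 0 for the non-binding constraint.
Dual feasibility on the basic columns requires 4·y_lumber + 1·y_carpentry = 37, 3·y_lumber + 1·y_carpentry = 30.
This yields shadow prices y_lumber = 7, y_carpentry = 9.
Shadow price of lumber = 7.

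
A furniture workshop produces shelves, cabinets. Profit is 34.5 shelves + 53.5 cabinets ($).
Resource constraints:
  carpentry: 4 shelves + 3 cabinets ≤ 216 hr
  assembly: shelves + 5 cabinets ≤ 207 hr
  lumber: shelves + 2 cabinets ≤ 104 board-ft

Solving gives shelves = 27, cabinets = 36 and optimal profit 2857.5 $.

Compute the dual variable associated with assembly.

6.5

Binding: carpentry and assembly. Non-binding: lumber (5 unused).
Since lumber is not tight, its dual is 0.
From A_Bᵀ y = c: 4·y_carpentry + 1·y_assembly = 34.5; 3·y_carpentry + 5·y_assembly = 53.5.
Solving: y_carpentry = 7, y_assembly = 6.5.
Shadow price of assembly = 6.5.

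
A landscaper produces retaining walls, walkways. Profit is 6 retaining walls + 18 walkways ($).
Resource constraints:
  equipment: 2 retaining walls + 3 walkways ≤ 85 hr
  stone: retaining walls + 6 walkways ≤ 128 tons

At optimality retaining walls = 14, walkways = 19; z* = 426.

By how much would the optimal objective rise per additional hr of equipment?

2

At the optimum: equipment uses 85 of 85 (binding); stone uses 128 of 128 (binding).
From A_Bᵀ y = c: 2·y_equipment + 1·y_stone = 6; 3·y_equipment + 6·y_stone = 18.
→ y_equipment = 2 and y_stone = 2.
Shadow price of equipment = 2.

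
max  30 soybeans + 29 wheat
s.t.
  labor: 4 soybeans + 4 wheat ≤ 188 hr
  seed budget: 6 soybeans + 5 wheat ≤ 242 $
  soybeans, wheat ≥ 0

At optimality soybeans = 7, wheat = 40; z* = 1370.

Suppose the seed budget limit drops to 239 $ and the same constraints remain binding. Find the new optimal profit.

Both labor and seed budget are binding at x*.
The binding rows give the dual system: 4·y_labor + 6·y_seed budget = 30 and 4·y_labor + 5·y_seed budget = 29.
→ y_labor = 6 and y_seed budget = 1.
Δz = y_seed budget·Δb = 1 × (-3) = -3, so new z* = 1370 − 3 = 1367.

1367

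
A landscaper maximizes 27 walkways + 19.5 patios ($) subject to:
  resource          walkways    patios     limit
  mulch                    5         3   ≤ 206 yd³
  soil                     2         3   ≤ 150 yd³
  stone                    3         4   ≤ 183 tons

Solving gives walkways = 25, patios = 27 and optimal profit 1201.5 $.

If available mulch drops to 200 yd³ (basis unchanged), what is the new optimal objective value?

At the optimum: mulch uses 206 of 206 (binding); soil uses 131 of 150 (slack = 19); stone uses 183 of 183 (binding).
Slack constraints have shadow price 0 (complementary slackness).
The binding rows give the dual system: 5·y_mulch + 3·y_stone = 27 and 3·y_mulch + 4·y_stone = 19.5.
This yields shadow prices y_mulch = 4.5, y_stone = 1.5.
Δz = y_mulch·Δb = 4.5 × (-6) = -27, so new z* = 1201.5 − 27 = 1174.5.

1174.5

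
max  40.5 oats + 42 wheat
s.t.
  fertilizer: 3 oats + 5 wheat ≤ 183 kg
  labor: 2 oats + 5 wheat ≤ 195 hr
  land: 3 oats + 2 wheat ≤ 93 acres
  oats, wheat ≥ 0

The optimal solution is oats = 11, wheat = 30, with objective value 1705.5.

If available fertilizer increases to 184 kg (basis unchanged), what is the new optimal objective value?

At the optimum: fertilizer uses 183 of 183 (binding); labor uses 172 of 195 (slack = 23); land uses 93 of 93 (binding).
Slack constraints have shadow price 0 (complementary slackness).
Dual feasibility on the basic columns requires 3·y_fertilizer + 3·y_land = 40.5, 5·y_fertilizer + 2·y_land = 42.
This yields shadow prices y_fertilizer = 5, y_land = 8.5.
Δz = y_fertilizer·Δb = 5 × (1) = 5, so new z* = 1705.5 + 5 = 1710.5.

1710.5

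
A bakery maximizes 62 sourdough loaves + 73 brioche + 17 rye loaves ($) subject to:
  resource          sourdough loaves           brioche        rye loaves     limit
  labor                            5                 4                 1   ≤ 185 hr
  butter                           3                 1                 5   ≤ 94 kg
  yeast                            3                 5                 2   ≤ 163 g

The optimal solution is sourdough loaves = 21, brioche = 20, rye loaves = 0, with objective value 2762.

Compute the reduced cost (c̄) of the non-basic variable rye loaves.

At the optimum: labor uses 185 of 185 (binding); butter uses 83 of 94 (slack = 11); yeast uses 163 of 163 (binding).
Since butter is not tight, its dual is 0.
From A_Bᵀ y = c: 5·y_labor + 3·y_yeast = 62; 4·y_labor + 5·y_yeast = 73.
→ y_labor = 7 and y_yeast = 9.
Reduced cost of rye loaves: c₃ − yᵀa₃ = 17 − (7·1 + 9·2) = 17 − 25 = -8.

-8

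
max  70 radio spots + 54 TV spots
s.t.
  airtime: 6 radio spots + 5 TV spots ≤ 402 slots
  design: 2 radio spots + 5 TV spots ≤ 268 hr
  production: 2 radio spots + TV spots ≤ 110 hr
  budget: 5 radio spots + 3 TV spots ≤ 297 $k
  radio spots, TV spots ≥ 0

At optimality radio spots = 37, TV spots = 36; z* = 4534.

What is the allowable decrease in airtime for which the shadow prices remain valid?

72

Binding constraints: airtime, production. The basis is B = [[6,5],[2,1]] with det -4.
Per unit decrease in airtime, x* moves by d = (0.25, -0.5).
The basis stays optimal until TV spots reaches 0; allowable decrease = 72 slots.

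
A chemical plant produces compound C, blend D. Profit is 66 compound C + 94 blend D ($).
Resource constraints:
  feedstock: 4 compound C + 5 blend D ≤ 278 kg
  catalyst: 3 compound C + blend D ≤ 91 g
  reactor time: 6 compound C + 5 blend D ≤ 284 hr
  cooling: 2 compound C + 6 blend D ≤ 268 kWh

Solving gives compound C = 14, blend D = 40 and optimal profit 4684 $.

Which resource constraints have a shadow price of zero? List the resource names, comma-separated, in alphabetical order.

catalyst, feedstock

feedstock: 256/278 (slack 22)
catalyst: 82/91 (slack 9)
reactor time: 284/284 (binding)
cooling: 268/268 (binding)
By complementary slackness, a constraint with positive slack has shadow price 0 → catalyst, feedstock.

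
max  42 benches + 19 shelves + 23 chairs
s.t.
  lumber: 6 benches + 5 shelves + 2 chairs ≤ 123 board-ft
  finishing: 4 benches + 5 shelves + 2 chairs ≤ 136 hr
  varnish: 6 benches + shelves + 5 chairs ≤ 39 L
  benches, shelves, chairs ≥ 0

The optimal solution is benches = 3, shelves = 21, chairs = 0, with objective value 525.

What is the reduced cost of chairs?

-3

At the optimum: lumber uses 123 of 123 (binding); finishing uses 117 of 136 (slack = 19); varnish uses 39 of 39 (binding).
Since finishing is not tight, its dual is 0.
The binding rows give the dual system: 6·y_lumber + 6·y_varnish = 42 and 5·y_lumber + 1·y_varnish = 19.
→ y_lumber = 3 and y_varnish = 4.
Reduced cost of chairs: c₃ − yᵀa₃ = 23 − (3·2 + 4·5) = 23 − 26 = -3.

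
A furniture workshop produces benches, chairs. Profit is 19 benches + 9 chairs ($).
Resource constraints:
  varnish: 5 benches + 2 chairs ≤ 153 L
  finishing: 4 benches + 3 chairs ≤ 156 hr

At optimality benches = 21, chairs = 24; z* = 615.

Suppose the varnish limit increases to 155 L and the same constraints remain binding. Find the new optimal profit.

621

At the optimum: varnish uses 153 of 153 (binding); finishing uses 156 of 156 (binding).
The binding rows give the dual system: 5·y_varnish + 4·y_finishing = 19 and 2·y_varnish + 3·y_finishing = 9.
This yields shadow prices y_varnish = 3, y_finishing = 1.
Δz = y_varnish·Δb = 3 × (2) = 6, so new z* = 615 + 6 = 621.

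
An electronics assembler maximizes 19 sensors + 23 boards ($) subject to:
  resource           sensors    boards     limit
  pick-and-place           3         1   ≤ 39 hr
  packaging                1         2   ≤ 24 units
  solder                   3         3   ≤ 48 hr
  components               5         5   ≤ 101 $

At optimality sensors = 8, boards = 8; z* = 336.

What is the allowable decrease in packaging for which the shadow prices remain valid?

3.5

Binding constraints: packaging, solder. The basis is B = [[1,2],[3,3]] with det -3.
Per unit decrease in packaging, x* moves by d = (1, -1).
The basis stays optimal until pick-and-place becomes binding; allowable decrease = 3.5 units.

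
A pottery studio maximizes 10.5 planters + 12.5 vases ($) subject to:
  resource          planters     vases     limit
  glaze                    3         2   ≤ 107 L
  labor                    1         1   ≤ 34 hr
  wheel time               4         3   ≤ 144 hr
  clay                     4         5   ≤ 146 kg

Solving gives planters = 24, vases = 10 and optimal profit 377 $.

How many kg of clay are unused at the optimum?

0

clay used = 4·24 + 5·10 = 146; slack = 146 − 146 = 0.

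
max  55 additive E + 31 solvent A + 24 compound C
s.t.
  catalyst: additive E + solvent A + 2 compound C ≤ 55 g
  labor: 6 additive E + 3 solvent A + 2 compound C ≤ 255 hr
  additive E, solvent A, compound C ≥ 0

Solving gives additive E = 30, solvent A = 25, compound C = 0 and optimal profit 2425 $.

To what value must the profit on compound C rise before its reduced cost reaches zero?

Check each constraint at x*: catalyst 55/55 (tight); labor 255/255 (tight).
The binding rows give the dual system: 1·y_catalyst + 6·y_labor = 55 and 1·y_catalyst + 3·y_labor = 31.
Solving: y_catalyst = 7, y_labor = 8.
compound C enters the basis when its profit ≥ yᵀa₃ = 7·2 + 8·2 = 30.

30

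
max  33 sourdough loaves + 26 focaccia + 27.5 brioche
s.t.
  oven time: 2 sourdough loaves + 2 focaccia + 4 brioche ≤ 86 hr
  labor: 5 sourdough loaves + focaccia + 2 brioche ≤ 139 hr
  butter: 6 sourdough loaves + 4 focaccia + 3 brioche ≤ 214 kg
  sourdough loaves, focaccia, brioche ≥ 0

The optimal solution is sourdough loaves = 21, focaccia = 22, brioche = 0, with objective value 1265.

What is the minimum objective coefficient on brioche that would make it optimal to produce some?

Check each constraint at x*: oven time 86/86 (tight); labor 127/139 (slack 12); butter 214/214 (tight).
Since labor is not tight, its dual is 0.
From A_Bᵀ y = c: 2·y_oven time + 6·y_butter = 33; 2·y_oven time + 4·y_butter = 26.
Solving: y_oven time = 6, y_butter = 3.5.
brioche enters the basis when its profit ≥ yᵀa₃ = 6·4 + 3.5·3 = 34.5.

34.5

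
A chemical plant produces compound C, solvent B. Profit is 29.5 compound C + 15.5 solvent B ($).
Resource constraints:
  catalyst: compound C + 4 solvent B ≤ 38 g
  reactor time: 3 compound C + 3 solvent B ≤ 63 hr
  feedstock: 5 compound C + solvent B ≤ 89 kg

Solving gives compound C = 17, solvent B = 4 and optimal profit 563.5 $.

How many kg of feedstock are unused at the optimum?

feedstock used = 5·17 + 1·4 = 89; slack = 89 − 89 = 0.

0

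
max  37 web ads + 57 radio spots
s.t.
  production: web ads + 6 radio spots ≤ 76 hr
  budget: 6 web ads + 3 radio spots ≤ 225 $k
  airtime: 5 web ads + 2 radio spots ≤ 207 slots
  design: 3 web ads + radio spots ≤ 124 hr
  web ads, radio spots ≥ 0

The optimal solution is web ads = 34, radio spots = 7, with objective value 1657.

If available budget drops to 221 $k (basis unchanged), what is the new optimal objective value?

At the optimum: production uses 76 of 76 (binding); budget uses 225 of 225 (binding); airtime uses 184 of 207 (slack = 23); design uses 109 of 124 (slack = 15).
By complementary slackness, y = 0 for the non-binding constraints.
The binding rows give the dual system: 1·y_production + 6·y_budget = 37 and 6·y_production + 3·y_budget = 57.
This yields shadow prices y_production = 7, y_budget = 5.
Δz = y_budget·Δb = 5 × (-4) = -20, so new z* = 1657 − 20 = 1637.

1637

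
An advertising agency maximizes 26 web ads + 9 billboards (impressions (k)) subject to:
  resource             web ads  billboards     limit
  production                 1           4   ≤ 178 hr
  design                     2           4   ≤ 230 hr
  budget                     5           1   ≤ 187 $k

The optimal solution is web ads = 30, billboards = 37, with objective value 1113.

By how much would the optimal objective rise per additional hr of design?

At the optimum: production uses 178 of 178 (binding); design uses 208 of 230 (slack = 22); budget uses 187 of 187 (binding).
Slack constraints have shadow price 0 (complementary slackness).
The binding rows give the dual system: 1·y_production + 5·y_budget = 26 and 4·y_production + 1·y_budget = 9.
Solving: y_production = 1, y_budget = 5.
Shadow price of design = 0.

0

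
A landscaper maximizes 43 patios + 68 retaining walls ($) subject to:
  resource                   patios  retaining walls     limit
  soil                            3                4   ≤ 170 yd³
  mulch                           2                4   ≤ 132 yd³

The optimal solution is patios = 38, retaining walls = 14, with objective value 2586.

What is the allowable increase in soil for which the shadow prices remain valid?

Binding constraints: soil, mulch. The basis is B = [[3,4],[2,4]] with det 4.
Per unit increase in soil, x* moves by d = (1, -0.5).
The basis stays optimal until retaining walls reaches 0; allowable increase = 28 yd³.

28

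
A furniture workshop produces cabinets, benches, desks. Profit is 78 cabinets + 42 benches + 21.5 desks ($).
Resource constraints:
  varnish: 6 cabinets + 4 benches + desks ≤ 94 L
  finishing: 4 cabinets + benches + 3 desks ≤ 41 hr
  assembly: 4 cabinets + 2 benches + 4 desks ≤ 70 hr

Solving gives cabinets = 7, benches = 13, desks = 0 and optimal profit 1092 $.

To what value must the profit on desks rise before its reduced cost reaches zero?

Check each constraint at x*: varnish 94/94 (tight); finishing 41/41 (tight); assembly 54/70 (slack 16).
Slack constraints have shadow price 0 (complementary slackness).
Dual feasibility on the basic columns requires 6·y_varnish + 4·y_finishing = 78, 4·y_varnish + 1·y_finishing = 42.
Solving: y_varnish = 9, y_finishing = 6.
desks enters the basis when its profit ≥ yᵀa₃ = 9·1 + 6·3 = 27.

27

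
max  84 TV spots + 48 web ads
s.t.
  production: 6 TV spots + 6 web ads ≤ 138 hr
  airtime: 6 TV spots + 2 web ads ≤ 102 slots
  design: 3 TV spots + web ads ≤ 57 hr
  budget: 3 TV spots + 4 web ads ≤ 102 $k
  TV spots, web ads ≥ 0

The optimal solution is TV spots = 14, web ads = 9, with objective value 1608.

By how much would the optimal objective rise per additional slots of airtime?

9

At the optimum: production uses 138 of 138 (binding); airtime uses 102 of 102 (binding); design uses 51 of 57 (slack = 6); budget uses 78 of 102 (slack = 24).
Slack constraints have shadow price 0 (complementary slackness).
The binding rows give the dual system: 6·y_production + 6·y_airtime = 84 and 6·y_production + 2·y_airtime = 48.
Solving: y_production = 5, y_airtime = 9.
Shadow price of airtime = 9.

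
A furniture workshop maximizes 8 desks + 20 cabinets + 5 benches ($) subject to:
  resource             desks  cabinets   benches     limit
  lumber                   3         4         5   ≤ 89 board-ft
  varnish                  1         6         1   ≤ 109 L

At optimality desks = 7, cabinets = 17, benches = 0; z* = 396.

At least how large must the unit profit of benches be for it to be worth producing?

Both lumber and varnish are binding at x*.
From A_Bᵀ y = c: 3·y_lumber + 1·y_varnish = 8; 4·y_lumber + 6·y_varnish = 20.
This yields shadow prices y_lumber = 2, y_varnish = 2.
benches enters the basis when its profit ≥ yᵀa₃ = 2·5 + 2·1 = 12.

12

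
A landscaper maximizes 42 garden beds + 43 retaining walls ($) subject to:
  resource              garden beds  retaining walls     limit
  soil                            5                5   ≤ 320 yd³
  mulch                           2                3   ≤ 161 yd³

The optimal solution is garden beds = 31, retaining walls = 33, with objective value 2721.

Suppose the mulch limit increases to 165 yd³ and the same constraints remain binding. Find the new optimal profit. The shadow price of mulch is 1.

2725

Δb = 4, so new z* = 2721 + (1)·(4) = 2721 + 4 = 2725.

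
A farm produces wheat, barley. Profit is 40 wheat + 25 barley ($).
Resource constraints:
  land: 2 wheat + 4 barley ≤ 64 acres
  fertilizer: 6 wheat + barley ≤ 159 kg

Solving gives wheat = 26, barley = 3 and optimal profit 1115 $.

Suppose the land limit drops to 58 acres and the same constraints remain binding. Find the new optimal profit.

Both land and fertilizer are binding at x*.
From A_Bᵀ y = c: 2·y_land + 6·y_fertilizer = 40; 4·y_land + 1·y_fertilizer = 25.
→ y_land = 5 and y_fertilizer = 5.
Δz = y_land·Δb = 5 × (-6) = -30, so new z* = 1115 − 30 = 1085.

1085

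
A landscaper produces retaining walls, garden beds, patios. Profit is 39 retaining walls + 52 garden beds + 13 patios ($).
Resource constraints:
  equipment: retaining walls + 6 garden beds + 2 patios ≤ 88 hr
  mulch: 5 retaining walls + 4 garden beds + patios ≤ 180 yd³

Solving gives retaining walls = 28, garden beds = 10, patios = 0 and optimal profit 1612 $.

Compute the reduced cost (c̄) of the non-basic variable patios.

-2

At the optimum: equipment uses 88 of 88 (binding); mulch uses 180 of 180 (binding).
Dual feasibility on the basic columns requires 1·y_equipment + 5·y_mulch = 39, 6·y_equipment + 4·y_mulch = 52.
Solving: y_equipment = 4, y_mulch = 7.
Reduced cost of patios: c₃ − yᵀa₃ = 13 − (4·2 + 7·1) = 13 − 15 = -2.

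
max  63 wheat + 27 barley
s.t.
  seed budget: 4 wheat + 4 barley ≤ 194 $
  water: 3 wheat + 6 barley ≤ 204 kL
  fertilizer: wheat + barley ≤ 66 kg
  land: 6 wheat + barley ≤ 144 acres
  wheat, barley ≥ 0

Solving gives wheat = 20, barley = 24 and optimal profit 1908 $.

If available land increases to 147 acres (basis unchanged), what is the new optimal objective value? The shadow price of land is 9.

Δb = 3, so new z* = 1908 + (9)·(3) = 1908 + 27 = 1935.

1935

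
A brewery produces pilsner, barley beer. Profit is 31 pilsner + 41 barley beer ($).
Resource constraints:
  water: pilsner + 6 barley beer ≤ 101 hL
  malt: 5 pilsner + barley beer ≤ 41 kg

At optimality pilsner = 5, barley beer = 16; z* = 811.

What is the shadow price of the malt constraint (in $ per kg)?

Both water and malt are binding at x*.
Dual feasibility on the basic columns requires 1·y_water + 5·y_malt = 31, 6·y_water + 1·y_malt = 41.
→ y_water = 6 and y_malt = 5.
Shadow price of malt = 5.

5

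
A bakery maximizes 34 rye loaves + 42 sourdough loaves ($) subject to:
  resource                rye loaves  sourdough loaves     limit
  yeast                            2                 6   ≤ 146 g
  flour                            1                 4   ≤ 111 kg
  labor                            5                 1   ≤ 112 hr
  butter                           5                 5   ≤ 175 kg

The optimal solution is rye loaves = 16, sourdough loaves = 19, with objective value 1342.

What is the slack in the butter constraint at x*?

0

butter used = 5·16 + 5·19 = 175; slack = 175 − 175 = 0.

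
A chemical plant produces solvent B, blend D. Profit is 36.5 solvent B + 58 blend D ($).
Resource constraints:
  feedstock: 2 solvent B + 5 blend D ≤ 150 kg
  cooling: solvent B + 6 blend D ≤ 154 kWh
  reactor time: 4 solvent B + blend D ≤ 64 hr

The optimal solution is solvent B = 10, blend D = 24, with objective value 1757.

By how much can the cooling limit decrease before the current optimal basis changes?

Binding constraints: cooling, reactor time. The basis is B = [[1,6],[4,1]] with det -23.
Per unit decrease in cooling, x* moves by d = (0.0435, -0.1739).
The basis stays optimal until blend D reaches 0; allowable decrease = 138 kWh.

138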